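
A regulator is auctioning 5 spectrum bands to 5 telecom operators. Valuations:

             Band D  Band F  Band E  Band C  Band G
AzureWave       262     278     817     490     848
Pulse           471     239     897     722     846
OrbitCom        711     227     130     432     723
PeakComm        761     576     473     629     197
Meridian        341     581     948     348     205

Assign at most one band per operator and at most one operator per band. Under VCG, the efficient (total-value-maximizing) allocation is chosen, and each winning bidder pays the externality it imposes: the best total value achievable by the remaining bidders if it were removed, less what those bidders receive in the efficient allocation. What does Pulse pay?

Efficient allocation: AzureWave→Band G ($848M), Pulse→Band C ($722M), OrbitCom→Band D ($711M), PeakComm→Band F ($576M), Meridian→Band E ($948M); total welfare W = $3805M.
Pulse receives Band C at value $722M, so the others get W − 722 = $3083M.
Without Pulse: best allocation of the remaining 4 bidders over all 5 bands is AzureWave→Band G ($848M), OrbitCom→Band D ($711M), PeakComm→Band C ($629M), Meridian→Band E ($948M), total $3136M.
VCG payment = (others' best without Pulse) − (others' welfare with Pulse) = 3136 − 3083 = $53M.

Pulse pays $53M.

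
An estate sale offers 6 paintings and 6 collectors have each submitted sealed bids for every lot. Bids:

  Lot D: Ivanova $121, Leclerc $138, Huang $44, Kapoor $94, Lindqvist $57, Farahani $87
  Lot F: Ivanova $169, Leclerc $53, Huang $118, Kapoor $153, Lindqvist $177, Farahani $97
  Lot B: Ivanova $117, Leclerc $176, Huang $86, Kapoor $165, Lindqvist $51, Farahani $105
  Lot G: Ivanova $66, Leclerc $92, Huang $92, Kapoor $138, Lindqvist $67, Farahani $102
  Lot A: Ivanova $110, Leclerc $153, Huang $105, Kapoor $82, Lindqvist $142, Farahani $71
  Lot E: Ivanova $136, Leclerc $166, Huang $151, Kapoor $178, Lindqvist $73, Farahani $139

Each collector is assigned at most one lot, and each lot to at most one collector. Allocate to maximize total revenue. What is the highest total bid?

Optimal: Ivanova→Lot D ($121), Leclerc→Lot A ($153), Huang→Lot E ($151), Kapoor→Lot B ($165), Lindqvist→Lot F ($177), Farahani→Lot G ($102) — total 121+153+151+165+177+102 = $869.
Column-greedy (each lot in turn goes to its best remaining collector) gives $843, worse by 26.

Max total: $869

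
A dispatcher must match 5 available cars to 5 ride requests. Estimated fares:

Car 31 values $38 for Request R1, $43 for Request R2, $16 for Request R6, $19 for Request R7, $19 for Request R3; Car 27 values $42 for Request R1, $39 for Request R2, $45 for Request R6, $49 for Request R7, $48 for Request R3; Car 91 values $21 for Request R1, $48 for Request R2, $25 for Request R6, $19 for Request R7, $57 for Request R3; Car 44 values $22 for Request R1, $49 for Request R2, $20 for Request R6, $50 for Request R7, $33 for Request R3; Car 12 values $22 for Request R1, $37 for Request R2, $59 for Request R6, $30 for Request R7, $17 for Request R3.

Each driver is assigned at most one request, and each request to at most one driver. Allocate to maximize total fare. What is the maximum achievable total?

Optimal: Car 31→Request R1 ($38), Car 27→Request R7 ($49), Car 91→Request R3 ($57), Car 44→Request R2 ($49), Car 12→Request R6 ($59) — total 38+49+57+49+59 = $252.
Column-greedy (each request in turn goes to its best remaining driver) gives $226, worse by 26.
Next-best assignment: Car 31→Request R2, Car 27→Request R1, Car 91→Request R3, Car 44→Request R7, Car 12→Request R6 = $251.
Checked against all permutations: $252 is optimal.

Maximum total: $252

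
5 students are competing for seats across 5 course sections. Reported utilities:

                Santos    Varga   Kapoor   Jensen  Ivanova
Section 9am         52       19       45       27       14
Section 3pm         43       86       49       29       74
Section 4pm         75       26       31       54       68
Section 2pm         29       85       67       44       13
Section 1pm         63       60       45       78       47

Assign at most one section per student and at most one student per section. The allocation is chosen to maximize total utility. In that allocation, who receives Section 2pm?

Varga receives Section 2pm.

This is the linear assignment problem.
Optimal: Santos→Section 4pm (75 points), Varga→Section 2pm (85 points), Kapoor→Section 9am (45 points), Jensen→Section 1pm (78 points), Ivanova→Section 3pm (74 points) — total 75+85+45+78+74 = 357 points.
Column-greedy (each section in turn goes to its best remaining student) gives 351 points, worse by 6.
Next-best assignment: Santos→Section 9am, Varga→Section 3pm, Kapoor→Section 2pm, Jensen→Section 1pm, Ivanova→Section 4pm = 351 points.
Checked against all permutations: 357 points is optimal.
Varga's own top section is Section 3pm (86 points), but forcing Varga→Section 3pm and reassigning the rest optimally gives only 351 points — worse by 6.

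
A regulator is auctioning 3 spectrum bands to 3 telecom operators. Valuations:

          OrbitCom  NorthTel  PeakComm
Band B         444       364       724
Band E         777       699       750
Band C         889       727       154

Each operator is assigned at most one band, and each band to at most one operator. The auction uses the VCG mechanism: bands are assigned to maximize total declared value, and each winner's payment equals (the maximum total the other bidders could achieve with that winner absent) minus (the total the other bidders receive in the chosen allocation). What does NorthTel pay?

NorthTel pays $26M.

Efficient allocation: OrbitCom→Band C ($889M), NorthTel→Band E ($699M), PeakComm→Band B ($724M); total welfare W = $2312M.
NorthTel receives Band E at value $699M, so the others get W − 699 = $1613M.
Without NorthTel: best allocation of the remaining 2 bidders over all 3 bands is OrbitCom→Band C ($889M), PeakComm→Band E ($750M), total $1639M.
VCG payment = (others' best without NorthTel) − (others' welfare with NorthTel) = 1639 − 1613 = $26M.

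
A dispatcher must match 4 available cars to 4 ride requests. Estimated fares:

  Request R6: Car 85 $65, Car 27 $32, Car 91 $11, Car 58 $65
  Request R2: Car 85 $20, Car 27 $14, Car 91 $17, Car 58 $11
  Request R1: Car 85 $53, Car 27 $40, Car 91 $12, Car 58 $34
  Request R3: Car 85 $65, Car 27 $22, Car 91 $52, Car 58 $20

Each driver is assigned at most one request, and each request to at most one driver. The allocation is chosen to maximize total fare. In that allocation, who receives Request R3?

Optimal: Car 85→Request R3 ($65), Car 27→Request R1 ($40), Car 91→Request R2 ($17), Car 58→Request R6 ($65) — total 65+40+17+65 = $187.
Max-entry greedy (repeatedly take the single best remaining cell) gives $168, worse by 19.
Car 85's own top request is Request R6 ($65), but forcing Car 85→Request R6 and reassigning the rest optimally gives only $168 — worse by 19.

Car 85 receives Request R3.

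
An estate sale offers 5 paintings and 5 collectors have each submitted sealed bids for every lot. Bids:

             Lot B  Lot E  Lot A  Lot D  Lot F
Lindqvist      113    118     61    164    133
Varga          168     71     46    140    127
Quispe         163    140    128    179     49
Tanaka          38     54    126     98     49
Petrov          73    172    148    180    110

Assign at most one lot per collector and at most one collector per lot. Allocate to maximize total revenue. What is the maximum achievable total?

Max total: $778

Optimal: Lindqvist→Lot F ($133), Varga→Lot B ($168), Quispe→Lot D ($179), Tanaka→Lot A ($126), Petrov→Lot E ($172) — total 133+168+179+126+172 = $778.
Column-greedy (each lot in turn goes to its best remaining collector) gives $681, worse by 97.
Next-best assignment: Lindqvist→Lot D, Varga→Lot F, Quispe→Lot B, Tanaka→Lot A, Petrov→Lot E = $752.
Swapping Quispe↔Tanaka (Quispe→Lot A $128, Tanaka→Lot D $98) loses 79.
Every other assignment is strictly worse.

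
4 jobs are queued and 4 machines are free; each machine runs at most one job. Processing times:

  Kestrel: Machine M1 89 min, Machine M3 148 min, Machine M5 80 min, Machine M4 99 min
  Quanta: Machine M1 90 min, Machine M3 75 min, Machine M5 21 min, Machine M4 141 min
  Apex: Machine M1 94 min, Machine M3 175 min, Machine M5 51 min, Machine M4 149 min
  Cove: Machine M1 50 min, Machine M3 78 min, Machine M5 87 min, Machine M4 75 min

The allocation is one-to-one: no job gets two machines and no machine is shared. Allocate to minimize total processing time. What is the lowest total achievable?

Optimal: Kestrel→Machine M4 (99 min), Quanta→Machine M3 (75 min), Apex→Machine M5 (51 min), Cove→Machine M1 (50 min) — total 99+75+51+50 = 275 min.
Row-greedy (each job in turn takes its cheapest remaining machine) gives 324 min, worse by 49.
Next-best assignment: Kestrel→Machine M1, Quanta→Machine M3, Apex→Machine M5, Cove→Machine M4 = 290 min.
Swapping Quanta↔Kestrel (Quanta→Machine M4 141 min, Kestrel→Machine M3 148 min) adds 115.
No other one-to-one assignment undercuts 275 min.

Min total: 275 min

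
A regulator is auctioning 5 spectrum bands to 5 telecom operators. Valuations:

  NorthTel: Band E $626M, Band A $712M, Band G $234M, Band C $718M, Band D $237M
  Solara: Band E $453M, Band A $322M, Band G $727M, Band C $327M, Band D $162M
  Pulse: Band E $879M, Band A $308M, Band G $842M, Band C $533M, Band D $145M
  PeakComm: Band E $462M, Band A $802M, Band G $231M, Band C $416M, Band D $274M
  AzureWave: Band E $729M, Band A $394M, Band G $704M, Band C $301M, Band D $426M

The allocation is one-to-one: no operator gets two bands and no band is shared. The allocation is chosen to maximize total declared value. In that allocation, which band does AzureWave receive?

AzureWave receives Band D.

This is the linear assignment problem.
Optimal: NorthTel→Band C ($718M), Solara→Band G ($727M), Pulse→Band E ($879M), PeakComm→Band A ($802M), AzureWave→Band D ($426M) — total 718+727+879+802+426 = $3552M.
Next-best assignment: NorthTel→Band C, Solara→Band D, Pulse→Band E, PeakComm→Band A, AzureWave→Band G = $3265M.
Every other assignment is strictly worse.
AzureWave's own top band is Band E ($729M), but forcing AzureWave→Band E and reassigning the rest optimally gives only $3253M — worse by 299.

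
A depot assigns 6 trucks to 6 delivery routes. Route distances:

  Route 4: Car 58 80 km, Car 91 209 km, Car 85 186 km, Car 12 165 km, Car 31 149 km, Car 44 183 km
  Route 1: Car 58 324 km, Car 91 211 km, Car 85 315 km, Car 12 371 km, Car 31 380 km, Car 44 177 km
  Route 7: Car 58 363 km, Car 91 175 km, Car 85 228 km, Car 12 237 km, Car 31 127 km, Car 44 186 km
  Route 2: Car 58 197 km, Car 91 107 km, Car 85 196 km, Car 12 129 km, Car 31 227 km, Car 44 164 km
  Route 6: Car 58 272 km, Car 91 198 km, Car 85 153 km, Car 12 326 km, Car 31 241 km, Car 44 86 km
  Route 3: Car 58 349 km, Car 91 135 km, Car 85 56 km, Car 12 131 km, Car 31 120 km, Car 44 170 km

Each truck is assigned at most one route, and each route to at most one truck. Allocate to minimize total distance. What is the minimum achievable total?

Min total: 689 km

This is a one-to-one assignment (minimum-cost bipartite matching).
Optimal: Car 58→Route 4 (80 km), Car 91→Route 1 (211 km), Car 85→Route 3 (56 km), Car 12→Route 2 (129 km), Car 31→Route 7 (127 km), Car 44→Route 6 (86 km) — total 80+211+56+129+127+86 = 689 km.
Column-greedy (each route in turn goes to its cheapest remaining truck) gives 775 km, worse by 86.
Next-best assignment: Car 58→Route 4, Car 91→Route 6, Car 85→Route 3, Car 12→Route 2, Car 31→Route 7, Car 44→Route 1 = 767 km.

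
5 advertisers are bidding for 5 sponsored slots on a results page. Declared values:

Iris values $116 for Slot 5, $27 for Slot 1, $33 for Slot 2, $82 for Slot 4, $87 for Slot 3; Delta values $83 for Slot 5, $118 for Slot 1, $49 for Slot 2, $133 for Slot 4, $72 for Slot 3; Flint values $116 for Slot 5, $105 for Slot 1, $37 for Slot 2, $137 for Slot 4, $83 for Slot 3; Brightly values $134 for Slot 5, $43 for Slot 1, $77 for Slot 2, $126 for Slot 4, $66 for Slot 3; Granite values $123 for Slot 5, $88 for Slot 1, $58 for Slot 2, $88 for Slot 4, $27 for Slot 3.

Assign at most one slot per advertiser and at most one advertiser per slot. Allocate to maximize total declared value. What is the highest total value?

Optimal: Iris→Slot 3 ($87), Delta→Slot 1 ($118), Flint→Slot 4 ($137), Brightly→Slot 2 ($77), Granite→Slot 5 ($123) — total 87+118+137+77+123 = $542.
Row-greedy (each advertiser in turn takes its best remaining slot) gives $458, worse by 84.
Next-best assignment: Iris→Slot 3, Delta→Slot 1, Flint→Slot 4, Brightly→Slot 5, Granite→Slot 2 = $534.

Max total: $542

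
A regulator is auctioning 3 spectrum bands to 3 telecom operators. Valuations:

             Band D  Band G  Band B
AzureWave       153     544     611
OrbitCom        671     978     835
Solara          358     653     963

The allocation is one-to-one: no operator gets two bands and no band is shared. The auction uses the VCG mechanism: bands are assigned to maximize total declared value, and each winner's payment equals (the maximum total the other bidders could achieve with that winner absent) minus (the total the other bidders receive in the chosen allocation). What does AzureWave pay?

AzureWave pays $307M.

Efficient allocation: AzureWave→Band G ($544M), OrbitCom→Band D ($671M), Solara→Band B ($963M); total welfare W = $2178M.
AzureWave receives Band G at value $544M, so the others get W − 544 = $1634M.
Without AzureWave: best allocation of the remaining 2 bidders over all 3 bands is OrbitCom→Band G ($978M), Solara→Band B ($963M), total $1941M.
VCG payment = (others' best without AzureWave) − (others' welfare with AzureWave) = 1941 − 1634 = $307M.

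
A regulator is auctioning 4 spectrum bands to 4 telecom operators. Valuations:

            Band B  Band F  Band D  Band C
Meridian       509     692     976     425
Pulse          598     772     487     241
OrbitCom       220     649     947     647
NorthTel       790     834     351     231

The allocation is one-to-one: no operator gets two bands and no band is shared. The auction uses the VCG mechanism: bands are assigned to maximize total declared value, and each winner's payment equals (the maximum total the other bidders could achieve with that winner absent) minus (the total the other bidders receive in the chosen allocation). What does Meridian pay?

Meridian pays $300M.

Efficient allocation: Meridian→Band D ($976M), Pulse→Band F ($772M), OrbitCom→Band C ($647M), NorthTel→Band B ($790M); total welfare W = $3185M.
Meridian receives Band D at value $976M, so the others get W − 976 = $2209M.
Without Meridian: best allocation of the remaining 3 bidders over all 4 bands is Pulse→Band F ($772M), OrbitCom→Band D ($947M), NorthTel→Band B ($790M), total $2509M.
VCG payment = (others' best without Meridian) − (others' welfare with Meridian) = 2509 − 2209 = $300M.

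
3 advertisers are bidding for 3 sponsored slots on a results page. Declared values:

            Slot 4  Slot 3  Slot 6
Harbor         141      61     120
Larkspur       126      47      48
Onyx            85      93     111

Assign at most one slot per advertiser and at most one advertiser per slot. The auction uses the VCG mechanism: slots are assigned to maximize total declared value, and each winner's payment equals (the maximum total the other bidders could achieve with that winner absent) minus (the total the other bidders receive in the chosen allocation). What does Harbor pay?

Efficient allocation: Harbor→Slot 6 ($120), Larkspur→Slot 4 ($126), Onyx→Slot 3 ($93); total welfare W = $339.
Harbor receives Slot 6 at value $120, so the others get W − 120 = $219.
Without Harbor: best allocation of the remaining 2 bidders over all 3 slots is Larkspur→Slot 4 ($126), Onyx→Slot 6 ($111), total $237.
VCG payment = (others' best without Harbor) − (others' welfare with Harbor) = 237 − 219 = $18.

Harbor pays $18.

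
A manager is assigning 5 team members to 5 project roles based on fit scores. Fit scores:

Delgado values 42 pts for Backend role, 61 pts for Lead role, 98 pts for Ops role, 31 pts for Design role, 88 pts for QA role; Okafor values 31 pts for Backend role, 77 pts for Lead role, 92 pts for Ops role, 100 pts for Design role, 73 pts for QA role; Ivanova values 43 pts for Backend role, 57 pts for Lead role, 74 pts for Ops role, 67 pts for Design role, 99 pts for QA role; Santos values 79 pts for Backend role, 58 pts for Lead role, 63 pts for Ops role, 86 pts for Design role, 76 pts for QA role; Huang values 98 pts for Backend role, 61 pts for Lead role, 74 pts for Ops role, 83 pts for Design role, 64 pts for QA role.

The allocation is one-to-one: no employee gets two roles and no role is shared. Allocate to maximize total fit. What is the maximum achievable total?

Max total: 458 pts

This is the linear assignment problem.
Optimal: Delgado→Ops role (98 pts), Okafor→Lead role (77 pts), Ivanova→QA role (99 pts), Santos→Design role (86 pts), Huang→Backend role (98 pts) — total 98+77+99+86+98 = 458 pts.
Row-greedy (each employee in turn takes its best remaining role) gives 437 pts, worse by 21.
Next-best assignment: Delgado→Ops role, Okafor→Design role, Ivanova→QA role, Santos→Lead role, Huang→Backend role = 453 pts.
Swapping Okafor↔Ivanova (Okafor→QA role 73 pts, Ivanova→Lead role 57 pts) loses 46.
Every other assignment is strictly worse.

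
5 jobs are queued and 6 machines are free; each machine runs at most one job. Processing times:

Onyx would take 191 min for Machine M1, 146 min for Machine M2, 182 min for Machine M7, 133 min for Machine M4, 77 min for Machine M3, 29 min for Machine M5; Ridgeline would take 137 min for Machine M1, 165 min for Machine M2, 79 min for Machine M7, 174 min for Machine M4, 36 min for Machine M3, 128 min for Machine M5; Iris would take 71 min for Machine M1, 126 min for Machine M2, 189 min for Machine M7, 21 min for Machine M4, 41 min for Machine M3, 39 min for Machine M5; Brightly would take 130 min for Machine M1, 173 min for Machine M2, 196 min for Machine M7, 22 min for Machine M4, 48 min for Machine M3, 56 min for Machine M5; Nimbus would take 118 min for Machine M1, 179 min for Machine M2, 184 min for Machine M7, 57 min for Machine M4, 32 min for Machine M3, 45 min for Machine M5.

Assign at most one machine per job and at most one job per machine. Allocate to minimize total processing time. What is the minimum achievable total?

Minimum total: 233 min

Optimal: Onyx→Machine M5 (29 min), Ridgeline→Machine M7 (79 min), Iris→Machine M1 (71 min), Brightly→Machine M4 (22 min), Nimbus→Machine M3 (32 min) — total 29+79+71+22+32 = 233 min.
Min-entry greedy (repeatedly take the single cheapest remaining cell) gives 291 min, worse by 58.
Swapping Ridgeline↔Iris (Ridgeline→Machine M1 137 min, Iris→Machine M7 189 min) adds 176.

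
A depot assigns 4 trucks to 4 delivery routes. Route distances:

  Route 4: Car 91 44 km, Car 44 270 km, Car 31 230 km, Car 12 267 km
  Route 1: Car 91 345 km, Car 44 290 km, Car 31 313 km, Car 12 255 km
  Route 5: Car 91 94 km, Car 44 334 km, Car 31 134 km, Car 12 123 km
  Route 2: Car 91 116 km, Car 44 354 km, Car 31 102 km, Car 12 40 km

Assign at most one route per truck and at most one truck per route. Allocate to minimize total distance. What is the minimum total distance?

Min total: 508 km

Optimal: Car 91→Route 4 (44 km), Car 44→Route 1 (290 km), Car 31→Route 5 (134 km), Car 12→Route 2 (40 km) — total 44+290+134+40 = 508 km.
Row-greedy (each truck in turn takes its cheapest remaining route) gives 559 km, worse by 51.
Next-best assignment: Car 91→Route 4, Car 44→Route 1, Car 31→Route 2, Car 12→Route 5 = 559 km.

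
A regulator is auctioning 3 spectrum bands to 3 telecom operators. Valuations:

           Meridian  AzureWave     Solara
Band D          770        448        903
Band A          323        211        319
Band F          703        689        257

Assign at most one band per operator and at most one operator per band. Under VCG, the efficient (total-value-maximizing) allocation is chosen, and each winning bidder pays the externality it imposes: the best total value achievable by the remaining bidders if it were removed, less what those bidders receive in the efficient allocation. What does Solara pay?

Solara pays $447M.

Efficient allocation: Meridian→Band A ($323M), AzureWave→Band F ($689M), Solara→Band D ($903M); total welfare W = $1915M.
Solara receives Band D at value $903M, so the others get W − 903 = $1012M.
Without Solara: best allocation of the remaining 2 bidders over all 3 bands is Meridian→Band D ($770M), AzureWave→Band F ($689M), total $1459M.
VCG payment = (others' best without Solara) − (others' welfare with Solara) = 1459 − 1012 = $447M.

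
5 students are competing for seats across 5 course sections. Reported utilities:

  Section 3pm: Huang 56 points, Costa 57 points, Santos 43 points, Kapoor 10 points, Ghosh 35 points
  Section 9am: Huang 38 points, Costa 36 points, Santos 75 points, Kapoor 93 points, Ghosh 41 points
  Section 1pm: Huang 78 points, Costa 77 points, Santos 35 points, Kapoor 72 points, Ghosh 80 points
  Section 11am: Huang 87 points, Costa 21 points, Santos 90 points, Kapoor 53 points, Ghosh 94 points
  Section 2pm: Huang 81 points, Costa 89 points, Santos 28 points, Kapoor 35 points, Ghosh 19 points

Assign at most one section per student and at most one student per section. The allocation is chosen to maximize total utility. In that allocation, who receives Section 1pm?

Optimal: Huang→Section 3pm (56 points), Costa→Section 2pm (89 points), Santos→Section 11am (90 points), Kapoor→Section 9am (93 points), Ghosh→Section 1pm (80 points) — total 56+89+90+93+80 = 408 points.
Max-entry greedy (repeatedly take the single best remaining cell) gives 397 points, worse by 11.
Swapping Costa↔Kapoor (Costa→Section 9am 36 points, Kapoor→Section 2pm 35 points) loses 111.
Checked against all permutations: 408 points is optimal.
Ghosh's own top section is Section 11am (94 points), but forcing Ghosh→Section 11am and reassigning the rest optimally gives only 397 points — worse by 11.

Ghosh receives Section 1pm.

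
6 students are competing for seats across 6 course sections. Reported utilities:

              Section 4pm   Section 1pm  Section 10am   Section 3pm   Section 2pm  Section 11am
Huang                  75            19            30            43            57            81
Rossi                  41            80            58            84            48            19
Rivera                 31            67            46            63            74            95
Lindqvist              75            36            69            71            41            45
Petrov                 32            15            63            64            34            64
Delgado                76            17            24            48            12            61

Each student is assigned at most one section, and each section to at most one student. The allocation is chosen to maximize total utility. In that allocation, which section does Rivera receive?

Rivera receives Section 2pm.

Optimal: Huang→Section 11am (81 points), Rossi→Section 1pm (80 points), Rivera→Section 2pm (74 points), Lindqvist→Section 3pm (71 points), Petrov→Section 10am (63 points), Delgado→Section 4pm (76 points) — total 81+80+74+71+63+76 = 445 points.
Row-greedy (each student in turn takes its best remaining section) gives 394 points, worse by 51.
Checked against all permutations: 445 points is optimal.
Rivera's own top section is Section 11am (95 points), but forcing Rivera→Section 11am and reassigning the rest optimally gives only 442 points — worse by 3.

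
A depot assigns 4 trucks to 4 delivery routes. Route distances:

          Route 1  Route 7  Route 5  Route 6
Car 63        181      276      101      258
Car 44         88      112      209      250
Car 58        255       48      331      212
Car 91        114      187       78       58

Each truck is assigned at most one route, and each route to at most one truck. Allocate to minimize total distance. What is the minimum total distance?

Minimum total: 295 km

Optimal: Car 63→Route 5 (101 km), Car 44→Route 1 (88 km), Car 58→Route 7 (48 km), Car 91→Route 6 (58 km) — total 101+88+48+58 = 295 km.
Column-greedy (each route in turn goes to its cheapest remaining truck) gives 472 km, worse by 177.
Next-best assignment: Car 63→Route 6, Car 44→Route 1, Car 58→Route 7, Car 91→Route 5 = 472 km.
Swapping Car 63↔Car 91 (Car 63→Route 6 258 km, Car 91→Route 5 78 km) adds 177.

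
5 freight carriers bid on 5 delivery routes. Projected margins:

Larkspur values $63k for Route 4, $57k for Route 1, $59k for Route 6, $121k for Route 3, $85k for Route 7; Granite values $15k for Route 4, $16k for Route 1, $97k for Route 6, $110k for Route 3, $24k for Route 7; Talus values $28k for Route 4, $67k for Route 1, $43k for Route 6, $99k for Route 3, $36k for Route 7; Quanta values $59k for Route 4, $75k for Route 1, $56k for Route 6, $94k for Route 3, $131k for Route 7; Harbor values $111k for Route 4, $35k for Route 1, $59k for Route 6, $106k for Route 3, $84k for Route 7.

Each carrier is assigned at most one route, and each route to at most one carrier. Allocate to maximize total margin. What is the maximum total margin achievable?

Optimal: Larkspur→Route 3 ($121k), Granite→Route 6 ($97k), Talus→Route 1 ($67k), Quanta→Route 7 ($131k), Harbor→Route 4 ($111k) — total 121+97+67+131+111 = $527k.
Column-greedy (each route in turn goes to its best remaining carrier) gives $440k, worse by 87.
Next-best assignment: Larkspur→Route 1, Granite→Route 6, Talus→Route 3, Quanta→Route 7, Harbor→Route 4 = $495k.
Checked against all permutations: $527k is optimal.

Max total: $527k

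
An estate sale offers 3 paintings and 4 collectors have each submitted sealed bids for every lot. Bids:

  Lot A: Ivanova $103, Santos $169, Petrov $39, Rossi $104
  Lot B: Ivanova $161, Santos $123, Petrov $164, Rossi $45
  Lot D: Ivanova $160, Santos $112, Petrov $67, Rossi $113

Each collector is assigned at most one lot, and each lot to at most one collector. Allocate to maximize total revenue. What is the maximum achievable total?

Maximum total: $493

Treat this as an assignment problem: match each collector to one lot.
Optimal: Santos→Lot A ($169), Petrov→Lot B ($164), Ivanova→Lot D ($160) — total 169+164+160 = $493.
Next-best assignment: Santos→Lot A, Petrov→Lot B, Rossi→Lot D = $446.
Checked against all permutations: $493 is optimal.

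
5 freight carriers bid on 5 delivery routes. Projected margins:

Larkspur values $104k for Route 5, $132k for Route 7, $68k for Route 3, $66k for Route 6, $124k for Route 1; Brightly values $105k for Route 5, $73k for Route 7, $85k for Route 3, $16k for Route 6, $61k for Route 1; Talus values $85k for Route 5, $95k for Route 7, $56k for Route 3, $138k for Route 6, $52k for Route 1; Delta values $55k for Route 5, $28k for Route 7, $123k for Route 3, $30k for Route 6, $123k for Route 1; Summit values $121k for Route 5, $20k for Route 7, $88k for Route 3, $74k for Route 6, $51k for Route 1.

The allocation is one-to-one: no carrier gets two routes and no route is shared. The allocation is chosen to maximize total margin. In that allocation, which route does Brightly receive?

Brightly receives Route 3.

Optimal: Larkspur→Route 7 ($132k), Brightly→Route 3 ($85k), Talus→Route 6 ($138k), Delta→Route 1 ($123k), Summit→Route 5 ($121k) — total 132+85+138+123+121 = $599k.
Row-greedy (each carrier in turn takes its best remaining route) gives $549k, worse by 50.
Checked against all permutations: $599k is optimal.
Brightly's own top route is Route 5 ($105k), but forcing Brightly→Route 5 and reassigning the rest optimally gives only $586k — worse by 13.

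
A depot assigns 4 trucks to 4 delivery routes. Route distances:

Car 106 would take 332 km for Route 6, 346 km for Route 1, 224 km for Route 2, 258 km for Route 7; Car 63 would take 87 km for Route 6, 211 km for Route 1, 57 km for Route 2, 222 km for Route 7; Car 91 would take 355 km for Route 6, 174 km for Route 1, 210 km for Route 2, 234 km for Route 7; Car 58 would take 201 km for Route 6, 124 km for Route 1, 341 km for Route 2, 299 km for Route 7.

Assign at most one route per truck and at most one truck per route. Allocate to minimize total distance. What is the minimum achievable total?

This is a one-to-one assignment (minimum-cost bipartite matching).
Optimal: Car 106→Route 2 (224 km), Car 63→Route 6 (87 km), Car 91→Route 7 (234 km), Car 58→Route 1 (124 km) — total 224+87+234+124 = 669 km.
Row-greedy (each truck in turn takes its cheapest remaining route) gives 784 km, worse by 115.
Checked against all permutations: 669 km is optimal.

Minimum total: 669 km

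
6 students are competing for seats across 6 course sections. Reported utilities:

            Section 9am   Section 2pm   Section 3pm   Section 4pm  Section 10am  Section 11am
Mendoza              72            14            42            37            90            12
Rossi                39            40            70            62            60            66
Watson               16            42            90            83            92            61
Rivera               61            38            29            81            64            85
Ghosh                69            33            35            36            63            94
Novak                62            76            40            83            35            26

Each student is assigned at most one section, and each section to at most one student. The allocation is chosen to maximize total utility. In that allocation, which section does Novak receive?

Novak receives Section 2pm.

Treat this as an assignment problem: match each student to one section.
Optimal: Mendoza→Section 9am (72 points), Rossi→Section 3pm (70 points), Watson→Section 10am (92 points), Rivera→Section 4pm (81 points), Ghosh→Section 11am (94 points), Novak→Section 2pm (76 points) — total 72+70+92+81+94+76 = 485 points.
Max-entry greedy (repeatedly take the single best remaining cell) gives 449 points, worse by 36.
Next-best assignment: Mendoza→Section 10am, Rossi→Section 3pm, Watson→Section 4pm, Rivera→Section 9am, Ghosh→Section 11am, Novak→Section 2pm = 474 points.
Swapping Novak↔Watson (Novak→Section 10am 35 points, Watson→Section 2pm 42 points) loses 91.
Checked against all permutations: 485 points is optimal.
Novak's own top section is Section 4pm (83 points), but forcing Novak→Section 4pm and reassigning the rest optimally gives only 458 points — worse by 27.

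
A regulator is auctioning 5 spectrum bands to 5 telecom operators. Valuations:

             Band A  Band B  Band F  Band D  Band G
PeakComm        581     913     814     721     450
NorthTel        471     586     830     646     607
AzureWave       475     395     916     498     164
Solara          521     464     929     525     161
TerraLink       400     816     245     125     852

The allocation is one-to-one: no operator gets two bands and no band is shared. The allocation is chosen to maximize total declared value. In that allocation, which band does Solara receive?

Optimal: PeakComm→Band B ($913M), NorthTel→Band D ($646M), AzureWave→Band F ($916M), Solara→Band A ($521M), TerraLink→Band G ($852M) — total 913+646+916+521+852 = $3848M.
Column-greedy (each band in turn goes to its best remaining operator) gives $3136M, worse by 712.
Solara's own top band is Band F ($929M), but forcing Solara→Band F and reassigning the rest optimally gives only $3815M — worse by 33.

Solara receives Band A.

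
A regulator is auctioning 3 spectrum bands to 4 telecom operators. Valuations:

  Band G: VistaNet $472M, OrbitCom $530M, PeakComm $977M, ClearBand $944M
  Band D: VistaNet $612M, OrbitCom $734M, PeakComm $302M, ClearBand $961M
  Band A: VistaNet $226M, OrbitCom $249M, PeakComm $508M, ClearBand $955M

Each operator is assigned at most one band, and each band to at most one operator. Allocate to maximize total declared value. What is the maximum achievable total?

Max total: $2666M

Optimal: PeakComm→Band G ($977M), OrbitCom→Band D ($734M), ClearBand→Band A ($955M) — total 977+734+955 = $2666M.
Column-greedy (each band in turn goes to its best remaining operator) gives $2187M, worse by 479.
Swapping OrbitCom↔ClearBand (OrbitCom→Band A $249M, ClearBand→Band D $961M) loses 479.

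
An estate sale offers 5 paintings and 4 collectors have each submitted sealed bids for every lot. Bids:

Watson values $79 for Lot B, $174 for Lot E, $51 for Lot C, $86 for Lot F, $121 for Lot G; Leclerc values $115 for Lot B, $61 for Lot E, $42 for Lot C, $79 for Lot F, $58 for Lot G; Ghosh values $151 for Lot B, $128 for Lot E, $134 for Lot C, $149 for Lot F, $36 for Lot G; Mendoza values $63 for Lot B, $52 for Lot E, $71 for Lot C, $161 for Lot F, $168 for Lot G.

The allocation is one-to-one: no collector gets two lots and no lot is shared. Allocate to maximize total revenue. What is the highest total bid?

This is a one-to-one assignment (maximum-weight bipartite matching).
Optimal: Watson→Lot E ($174), Leclerc→Lot B ($115), Ghosh→Lot F ($149), Mendoza→Lot G ($168) — total 174+115+149+168 = $606.
Max-entry greedy (repeatedly take the single best remaining cell) gives $572, worse by 34.
Next-best assignment: Watson→Lot E, Leclerc→Lot B, Ghosh→Lot C, Mendoza→Lot G = $591.
Every other assignment is strictly worse.

Max total: $606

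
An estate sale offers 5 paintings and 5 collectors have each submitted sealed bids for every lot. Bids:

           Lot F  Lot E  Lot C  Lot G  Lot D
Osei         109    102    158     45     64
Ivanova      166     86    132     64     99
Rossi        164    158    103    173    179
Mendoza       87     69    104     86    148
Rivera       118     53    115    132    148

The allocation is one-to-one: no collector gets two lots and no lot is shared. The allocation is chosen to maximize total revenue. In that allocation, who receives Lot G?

Treat this as an assignment problem: match each collector to one lot.
Optimal: Osei→Lot C ($158), Ivanova→Lot F ($166), Rossi→Lot E ($158), Mendoza→Lot D ($148), Rivera→Lot G ($132) — total 158+166+158+148+132 = $762.
Row-greedy (each collector in turn takes its best remaining lot) gives $642, worse by 120.
No other one-to-one assignment exceeds $762.
Rivera's own top lot is Lot D ($148), but forcing Rivera→Lot D and reassigning the rest optimally gives only $716 — worse by 46.

Rivera receives Lot G.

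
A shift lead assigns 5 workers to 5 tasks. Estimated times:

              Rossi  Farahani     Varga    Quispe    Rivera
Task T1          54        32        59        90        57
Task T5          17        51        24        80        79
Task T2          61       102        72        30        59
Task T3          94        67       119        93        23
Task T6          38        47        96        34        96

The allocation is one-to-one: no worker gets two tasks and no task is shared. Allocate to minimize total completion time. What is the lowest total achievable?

Min total: 147 min

This is the linear assignment problem.
Optimal: Rossi→Task T6 (38 min), Farahani→Task T1 (32 min), Varga→Task T5 (24 min), Quispe→Task T2 (30 min), Rivera→Task T3 (23 min) — total 38+32+24+30+23 = 147 min.
Next-best assignment: Rossi→Task T2, Farahani→Task T1, Varga→Task T5, Quispe→Task T6, Rivera→Task T3 = 174 min.
Swapping Farahani↔Varga (Farahani→Task T5 51 min, Varga→Task T1 59 min) adds 54.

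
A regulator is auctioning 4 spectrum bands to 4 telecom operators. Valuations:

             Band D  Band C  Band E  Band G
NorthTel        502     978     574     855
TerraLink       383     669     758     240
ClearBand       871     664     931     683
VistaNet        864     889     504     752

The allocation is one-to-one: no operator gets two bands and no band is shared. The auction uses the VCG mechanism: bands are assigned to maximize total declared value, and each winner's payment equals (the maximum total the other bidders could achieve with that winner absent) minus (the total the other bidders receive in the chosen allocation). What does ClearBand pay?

Efficient allocation: NorthTel→Band G ($855M), TerraLink→Band E ($758M), ClearBand→Band D ($871M), VistaNet→Band C ($889M); total welfare W = $3373M.
ClearBand receives Band D at value $871M, so the others get W − 871 = $2502M.
Without ClearBand: best allocation of the remaining 3 bidders over all 4 bands is NorthTel→Band C ($978M), TerraLink→Band E ($758M), VistaNet→Band D ($864M), total $2600M.
VCG payment = (others' best without ClearBand) − (others' welfare with ClearBand) = 2600 − 2502 = $98M.

ClearBand pays $98M.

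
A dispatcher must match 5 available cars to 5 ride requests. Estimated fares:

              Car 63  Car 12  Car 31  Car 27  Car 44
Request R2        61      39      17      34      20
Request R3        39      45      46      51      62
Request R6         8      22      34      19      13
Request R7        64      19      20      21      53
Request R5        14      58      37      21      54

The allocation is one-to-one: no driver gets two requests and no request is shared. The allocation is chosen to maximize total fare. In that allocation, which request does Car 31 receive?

Treat this as an assignment problem: match each driver to one request.
Optimal: Car 63→Request R2 ($61), Car 12→Request R5 ($58), Car 31→Request R6 ($34), Car 27→Request R3 ($51), Car 44→Request R7 ($53) — total 61+58+34+51+53 = $257.
Column-greedy (each request in turn goes to its best remaining driver) gives $236, worse by 21.
Swapping Car 27↔Car 63 (Car 27→Request R2 $34, Car 63→Request R3 $39) loses 39.
Checked against all permutations: $257 is optimal.
Car 31's own top request is Request R3 ($46), but forcing Car 31→Request R3 and reassigning the rest optimally gives only $237 — worse by 20.

Car 31 receives Request R6.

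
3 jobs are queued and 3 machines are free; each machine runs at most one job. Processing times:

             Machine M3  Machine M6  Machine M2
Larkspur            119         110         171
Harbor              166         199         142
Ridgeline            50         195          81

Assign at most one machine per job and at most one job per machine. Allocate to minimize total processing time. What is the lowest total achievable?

Min total: 302 min

Optimal: Larkspur→Machine M6 (110 min), Harbor→Machine M2 (142 min), Ridgeline→Machine M3 (50 min) — total 110+142+50 = 302 min.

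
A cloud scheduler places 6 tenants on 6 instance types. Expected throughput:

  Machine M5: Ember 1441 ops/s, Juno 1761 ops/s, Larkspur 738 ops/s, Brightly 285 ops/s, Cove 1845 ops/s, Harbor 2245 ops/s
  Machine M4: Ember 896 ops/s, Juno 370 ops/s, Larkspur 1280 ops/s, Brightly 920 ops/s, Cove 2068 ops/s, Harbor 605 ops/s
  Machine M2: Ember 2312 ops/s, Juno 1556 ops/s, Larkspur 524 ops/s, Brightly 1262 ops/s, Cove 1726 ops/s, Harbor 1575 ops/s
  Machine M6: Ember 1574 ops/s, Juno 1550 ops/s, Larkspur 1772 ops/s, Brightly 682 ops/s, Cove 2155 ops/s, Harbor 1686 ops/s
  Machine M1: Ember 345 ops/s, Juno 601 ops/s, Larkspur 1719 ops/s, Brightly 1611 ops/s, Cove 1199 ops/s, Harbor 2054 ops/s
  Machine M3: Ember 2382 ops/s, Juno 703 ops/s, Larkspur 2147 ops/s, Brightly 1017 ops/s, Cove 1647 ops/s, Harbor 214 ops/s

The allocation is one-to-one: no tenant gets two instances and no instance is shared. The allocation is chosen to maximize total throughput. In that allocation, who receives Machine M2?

Treat this as an assignment problem: match each tenant to one instance.
Optimal: Ember→Machine M2 (2312 ops/s), Juno→Machine M6 (1550 ops/s), Larkspur→Machine M3 (2147 ops/s), Brightly→Machine M1 (1611 ops/s), Cove→Machine M4 (2068 ops/s), Harbor→Machine M5 (2245 ops/s) — total 2312+1550+2147+1611+2068+2245 = 11933 ops/s.
Row-greedy (each tenant in turn takes its best remaining instance) gives 11169 ops/s, worse by 764.
Checked against all permutations: 11933 ops/s is optimal.
Ember's own top instance is Machine M3 (2382 ops/s), but forcing Ember→Machine M3 and reassigning the rest optimally gives only 11634 ops/s — worse by 299.

Ember receives Machine M2.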